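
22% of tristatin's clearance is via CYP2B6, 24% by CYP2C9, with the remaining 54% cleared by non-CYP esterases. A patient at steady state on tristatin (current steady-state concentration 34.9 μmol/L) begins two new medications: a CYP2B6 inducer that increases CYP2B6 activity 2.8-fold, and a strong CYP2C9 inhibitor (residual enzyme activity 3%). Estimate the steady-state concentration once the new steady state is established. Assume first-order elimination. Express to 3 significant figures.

30.0 μmol/L

The CYP2B6 pathway (22% of clearance) increases to 2.8× activity: 0.22 × 2.8 = 0.616.
The CYP2C9 pathway (24% of clearance) falls to 0.03× activity: 0.24 × 0.03 = 0.0072.
The remaining 54% of clearance is unaffected.
Relative clearance = 0.616 + 0.0072 + 0.54 = 1.1632.
New steady-state concentration = 34.9 / 1.1632 = 30.0 μmol/L (concentration scales inversely with clearance).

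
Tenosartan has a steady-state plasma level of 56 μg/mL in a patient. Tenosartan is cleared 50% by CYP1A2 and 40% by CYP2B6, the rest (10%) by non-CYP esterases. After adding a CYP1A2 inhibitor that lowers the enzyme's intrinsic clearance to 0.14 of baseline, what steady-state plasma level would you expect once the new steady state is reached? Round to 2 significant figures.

98 μg/mL

CYP1A2: 0.5 × 0.14 = 0.07
CYP2B6: 0.4 (unchanged)
Other: 0.1 (unchanged)
CL_new/CL_old = 0.07 + 0.4 + 0.1 = 0.57.
With dosing unchanged, steady-state plasma level scales as 1/CL: 56 / 0.57 = 98 μg/mL.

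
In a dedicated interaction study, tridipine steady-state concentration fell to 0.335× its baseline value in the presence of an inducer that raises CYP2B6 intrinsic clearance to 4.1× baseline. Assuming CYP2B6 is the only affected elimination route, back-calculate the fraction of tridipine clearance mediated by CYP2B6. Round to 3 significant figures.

0.640

Write x for the fraction cleared via CYP2B6. The observed steady-state concentration change means clearance rose to 1/0.335 = 2.985 of baseline.
Setting x·4.1 + (1 − x) = 2.985 and solving: x = (2.985 − 1)/(4.1 − 1) = 0.640.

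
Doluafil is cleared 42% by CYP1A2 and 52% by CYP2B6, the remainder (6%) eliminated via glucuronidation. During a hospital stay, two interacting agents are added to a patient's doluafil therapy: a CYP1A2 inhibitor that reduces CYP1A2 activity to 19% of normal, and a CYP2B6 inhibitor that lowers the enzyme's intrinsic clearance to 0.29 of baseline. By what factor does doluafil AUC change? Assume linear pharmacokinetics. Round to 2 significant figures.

The CYP1A2 pathway (42% of clearance) falls to 0.19× activity: 0.42 × 0.19 = 0.0798.
The CYP2B6 pathway (52% of clearance) is reduced to 0.29× activity: 0.52 × 0.29 = 0.1508.
The remaining 6% of clearance is unaffected.
Relative clearance = 0.0798 + 0.1508 + 0.06 = 0.2906.
Net AUC ratio = 1 / 0.2906 = 3.4.

3.4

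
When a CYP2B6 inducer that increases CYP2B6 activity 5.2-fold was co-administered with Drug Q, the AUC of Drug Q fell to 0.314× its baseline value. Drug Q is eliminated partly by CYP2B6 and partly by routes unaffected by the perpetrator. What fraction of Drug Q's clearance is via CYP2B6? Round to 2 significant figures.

0.52

Write x for the fraction cleared via CYP2B6. The observed AUC change means clearance rose to 1/0.314 = 3.185 of baseline.
Only the CYP2B6 route changed, so 3.185 = x·5.2 + (1 − x), giving x = 0.52.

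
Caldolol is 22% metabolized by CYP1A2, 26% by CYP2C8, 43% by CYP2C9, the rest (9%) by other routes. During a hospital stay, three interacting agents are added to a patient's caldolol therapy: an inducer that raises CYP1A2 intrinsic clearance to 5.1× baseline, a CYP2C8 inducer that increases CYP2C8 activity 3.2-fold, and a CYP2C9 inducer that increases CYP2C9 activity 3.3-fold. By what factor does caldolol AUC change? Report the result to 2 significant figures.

CYP1A2: 0.22 × 5.1 = 1.122
CYP2C8: 0.26 × 3.2 = 0.832
CYP2C9: 0.43 × 3.3 = 1.419
Other: 0.09 (unchanged)
Relative clearance = 1.122 + 0.832 + 1.419 + 0.09 = 3.463.
Because AUC varies inversely with clearance, the combined effect is 1 / 3.463 = 0.29.

0.29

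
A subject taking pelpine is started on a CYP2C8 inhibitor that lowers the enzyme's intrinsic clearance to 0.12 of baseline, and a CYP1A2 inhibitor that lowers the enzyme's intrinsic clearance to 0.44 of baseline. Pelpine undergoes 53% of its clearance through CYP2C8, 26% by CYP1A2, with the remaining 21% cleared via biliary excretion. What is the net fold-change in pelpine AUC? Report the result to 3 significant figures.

The CYP2C8 pathway (53% of clearance) drops to 0.12× activity: 0.53 × 0.12 = 0.0636.
The CYP1A2 pathway (26% of clearance) falls to 0.44× activity: 0.26 × 0.44 = 0.1144.
The remaining 21% of clearance is unaffected.
New clearance relative to baseline: 0.0636 + 0.1144 + 0.21 = 0.388.
Net AUC ratio = 1 / 0.388 = 2.58.

2.58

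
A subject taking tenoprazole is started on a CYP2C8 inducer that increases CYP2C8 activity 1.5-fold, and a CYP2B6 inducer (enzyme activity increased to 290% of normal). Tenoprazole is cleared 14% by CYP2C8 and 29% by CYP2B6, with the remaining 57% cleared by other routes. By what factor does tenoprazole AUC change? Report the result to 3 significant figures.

The CYP2C8 pathway (14% of clearance) rises to 1.5× activity: 0.14 × 1.5 = 0.21.
The CYP2B6 pathway (29% of clearance) increases to 2.9× activity: 0.29 × 2.9 = 0.841.
Non-CYP routes (57%) are unchanged.
Relative clearance = 0.21 + 0.841 + 0.57 = 1.621.
Net AUC ratio = 1 / 1.621 = 0.617.

0.617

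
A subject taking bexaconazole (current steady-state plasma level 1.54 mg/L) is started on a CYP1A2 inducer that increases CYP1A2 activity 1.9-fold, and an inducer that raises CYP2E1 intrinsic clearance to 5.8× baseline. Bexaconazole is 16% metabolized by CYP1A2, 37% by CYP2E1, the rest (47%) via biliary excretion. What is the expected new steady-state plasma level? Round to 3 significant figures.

The CYP1A2 pathway (16% of clearance) is boosted to 1.9× activity: 0.16 × 1.9 = 0.304.
The CYP2E1 pathway (37% of clearance) increases to 5.8× activity: 0.37 × 5.8 = 2.146.
The remaining 47% of clearance is unaffected.
Relative clearance = 0.304 + 2.146 + 0.47 = 2.92.
New steady-state plasma level = 1.54 / 2.92 = 0.527 mg/L (concentration scales inversely with clearance).

0.527 mg/L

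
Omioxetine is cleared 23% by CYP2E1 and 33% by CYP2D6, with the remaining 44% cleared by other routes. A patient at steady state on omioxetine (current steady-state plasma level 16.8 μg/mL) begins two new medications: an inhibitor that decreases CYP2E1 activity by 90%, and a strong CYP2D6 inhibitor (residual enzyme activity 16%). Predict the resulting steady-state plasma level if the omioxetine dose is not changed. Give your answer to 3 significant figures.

32.6 μg/mL

The CYP2E1 pathway (23% of clearance) falls to 0.1× activity: 0.23 × 0.1 = 0.023.
The CYP2D6 pathway (33% of clearance) drops to 0.16× activity: 0.33 × 0.16 = 0.0528.
The remaining 44% of clearance is unaffected.
Relative clearance = 0.023 + 0.0528 + 0.44 = 0.5158.
Dividing the baseline by the relative clearance: 16.8 / 0.5158 = 32.6 μg/mL.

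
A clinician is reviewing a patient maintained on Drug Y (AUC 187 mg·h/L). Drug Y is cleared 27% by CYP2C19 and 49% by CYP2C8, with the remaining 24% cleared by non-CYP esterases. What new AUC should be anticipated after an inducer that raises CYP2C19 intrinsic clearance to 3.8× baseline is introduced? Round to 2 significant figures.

1.1 × 10² mg·h/L

The CYP2C19 pathway (27% of clearance) increases to 3.8× activity: 0.27 × 3.8 = 1.026.
CYP2C8 (49%) and the residual 24% are unaffected.
CL_new/CL_old = 1.026 + 0.49 + 0.24 = 1.756.
AUC ∝ 1/CL, so new value = 187 / 1.756 = 1.1 × 10² mg·h/L.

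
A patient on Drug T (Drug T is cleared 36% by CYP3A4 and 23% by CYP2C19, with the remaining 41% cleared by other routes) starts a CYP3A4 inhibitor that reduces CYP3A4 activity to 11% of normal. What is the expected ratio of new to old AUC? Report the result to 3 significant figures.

1.47

CYP3A4: 0.36 × 0.11 = 0.0396
CYP2C19: 0.23 (unchanged)
Other: 0.41 (unchanged)
New clearance relative to baseline: 0.0396 + 0.23 + 0.41 = 0.6796.
AUC ratio = CL_old/CL_new = 1 / 0.6796 = 1.47.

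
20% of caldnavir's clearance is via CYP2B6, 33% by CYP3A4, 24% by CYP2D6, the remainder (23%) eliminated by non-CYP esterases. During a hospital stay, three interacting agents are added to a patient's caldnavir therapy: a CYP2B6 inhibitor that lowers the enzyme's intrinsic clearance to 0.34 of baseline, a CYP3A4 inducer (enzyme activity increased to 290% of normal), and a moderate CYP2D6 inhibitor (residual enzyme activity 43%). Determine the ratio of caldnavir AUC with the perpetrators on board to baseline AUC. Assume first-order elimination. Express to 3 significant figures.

0.736

CYP2B6: 0.2 × 0.34 = 0.068
CYP3A4: 0.33 × 2.9 = 0.957
CYP2D6: 0.24 × 0.43 = 0.1032
Other: 0.23 (unchanged)
New clearance relative to baseline: 0.068 + 0.957 + 0.1032 + 0.23 = 1.3582.
Net AUC ratio = 1 / 1.3582 = 0.736.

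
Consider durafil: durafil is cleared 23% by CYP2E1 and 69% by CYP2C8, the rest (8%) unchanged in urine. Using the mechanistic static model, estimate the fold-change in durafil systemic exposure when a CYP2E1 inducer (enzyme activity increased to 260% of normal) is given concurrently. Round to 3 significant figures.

0.731

The CYP2E1 pathway (23% of clearance) is boosted to 2.6× activity: 0.23 × 2.6 = 0.598.
CYP2C8 (69%) and the residual 8% are unaffected.
Relative clearance = 0.598 + 0.69 + 0.08 = 1.368.
Since systemic exposure ∝ 1/CL, the ratio is 1 / 1.368 = 0.731.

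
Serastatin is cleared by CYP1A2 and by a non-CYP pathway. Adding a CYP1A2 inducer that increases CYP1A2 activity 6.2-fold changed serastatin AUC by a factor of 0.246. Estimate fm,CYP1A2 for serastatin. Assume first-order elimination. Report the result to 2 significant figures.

CL'/CL = 1 / 0.246 = 4.065
6.2·fm + (1 − fm) = 4.065
fm = (4.065 − 1) / (6.2 − 1) = 0.59

0.59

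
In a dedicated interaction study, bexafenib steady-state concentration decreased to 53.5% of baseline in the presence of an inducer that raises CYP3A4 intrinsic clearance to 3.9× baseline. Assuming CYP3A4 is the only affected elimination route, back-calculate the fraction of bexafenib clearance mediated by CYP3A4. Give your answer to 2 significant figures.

0.30

Write x for the fraction cleared via CYP3A4. The observed steady-state concentration change means clearance rose to 1/0.535 = 1.869 of baseline.
Setting x·3.9 + (1 − x) = 1.869 and solving: x = (1.869 − 1)/(3.9 − 1) = 0.30.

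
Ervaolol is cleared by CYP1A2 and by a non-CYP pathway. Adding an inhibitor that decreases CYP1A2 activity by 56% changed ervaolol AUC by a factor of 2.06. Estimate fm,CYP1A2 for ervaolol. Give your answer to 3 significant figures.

CL'/CL = 1 / 2.06 = 0.4854
0.44·fm + (1 − fm) = 0.4854
fm = (0.4854 − 1) / (0.44 − 1) = 0.919

0.919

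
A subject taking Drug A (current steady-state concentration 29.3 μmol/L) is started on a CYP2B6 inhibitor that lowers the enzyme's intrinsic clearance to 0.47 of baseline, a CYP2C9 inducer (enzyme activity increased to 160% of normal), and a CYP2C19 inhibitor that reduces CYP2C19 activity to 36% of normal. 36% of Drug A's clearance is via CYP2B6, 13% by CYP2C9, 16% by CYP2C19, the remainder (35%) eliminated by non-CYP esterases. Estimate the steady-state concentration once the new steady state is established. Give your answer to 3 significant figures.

37.3 μmol/L

The CYP2B6 pathway (36% of clearance) drops to 0.47× activity: 0.36 × 0.47 = 0.1692.
The CYP2C9 pathway (13% of clearance) is boosted to 1.6× activity: 0.13 × 1.6 = 0.208.
The CYP2C19 pathway (16% of clearance) drops to 0.36× activity: 0.16 × 0.36 = 0.0576.
Non-CYP routes (35%) are unchanged.
CL_new/CL_old = 0.1692 + 0.208 + 0.0576 + 0.35 = 0.7848.
Steady-state concentration ∝ 1/CL: new value = 29.3 / 0.7848 = 37.3 μmol/L.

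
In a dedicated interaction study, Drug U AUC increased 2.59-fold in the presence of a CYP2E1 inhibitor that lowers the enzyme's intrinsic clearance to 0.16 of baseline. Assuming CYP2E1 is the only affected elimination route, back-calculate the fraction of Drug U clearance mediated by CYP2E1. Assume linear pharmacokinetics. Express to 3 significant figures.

CL'/CL = 1 / 2.59 = 0.3861
0.16·fm + (1 − fm) = 0.3861
fm = (0.3861 − 1) / (0.16 − 1) = 0.731

0.731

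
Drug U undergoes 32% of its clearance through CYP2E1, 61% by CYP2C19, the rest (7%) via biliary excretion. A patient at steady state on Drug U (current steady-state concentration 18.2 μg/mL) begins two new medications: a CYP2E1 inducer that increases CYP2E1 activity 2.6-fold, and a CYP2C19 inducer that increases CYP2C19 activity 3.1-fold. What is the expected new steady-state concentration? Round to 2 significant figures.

The CYP2E1 pathway (32% of clearance) rises to 2.6× activity: 0.32 × 2.6 = 0.832.
The CYP2C19 pathway (61% of clearance) is boosted to 3.1× activity: 0.61 × 3.1 = 1.891.
The remaining 7% of clearance is unaffected.
New clearance relative to baseline: 0.832 + 1.891 + 0.07 = 2.793.
Steady-state concentration ∝ 1/CL: new value = 18.2 / 2.793 = 6.5 μg/mL.

6.5 μg/mL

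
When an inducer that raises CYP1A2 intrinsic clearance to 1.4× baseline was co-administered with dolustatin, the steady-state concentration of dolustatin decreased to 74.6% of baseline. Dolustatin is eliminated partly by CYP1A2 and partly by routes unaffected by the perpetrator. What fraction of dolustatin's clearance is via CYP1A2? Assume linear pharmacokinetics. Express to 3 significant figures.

Let x = fm,CYP1A2. Because steady-state concentration ∝ 1/CL, relative clearance rose to 1/0.746 = 1.34.
Only the CYP1A2 route changed, so 1.34 = x·1.4 + (1 − x), giving x = 0.851.

0.851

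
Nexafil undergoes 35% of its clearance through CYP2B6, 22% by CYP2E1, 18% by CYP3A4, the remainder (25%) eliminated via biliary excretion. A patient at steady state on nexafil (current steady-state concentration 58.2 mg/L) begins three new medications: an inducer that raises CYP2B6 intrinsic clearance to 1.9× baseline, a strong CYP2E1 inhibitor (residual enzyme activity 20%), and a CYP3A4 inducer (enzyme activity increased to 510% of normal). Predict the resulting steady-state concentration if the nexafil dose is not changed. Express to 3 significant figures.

31.0 mg/L

The CYP2B6 pathway (35% of clearance) is boosted to 1.9× activity: 0.35 × 1.9 = 0.665.
The CYP2E1 pathway (22% of clearance) is reduced to 0.2× activity: 0.22 × 0.2 = 0.044.
The CYP3A4 pathway (18% of clearance) increases to 5.1× activity: 0.18 × 5.1 = 0.918.
Non-CYP routes (25%) are unchanged.
Relative clearance = 0.665 + 0.044 + 0.918 + 0.25 = 1.877.
Dividing the baseline by the relative clearance: 58.2 / 1.877 = 31.0 mg/L.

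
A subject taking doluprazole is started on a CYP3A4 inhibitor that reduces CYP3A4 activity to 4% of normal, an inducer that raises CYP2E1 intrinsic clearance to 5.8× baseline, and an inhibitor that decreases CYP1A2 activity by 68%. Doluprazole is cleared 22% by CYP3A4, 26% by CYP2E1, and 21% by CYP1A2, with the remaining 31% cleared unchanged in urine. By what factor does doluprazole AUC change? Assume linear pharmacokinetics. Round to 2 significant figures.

CYP3A4: 0.22 × 0.04 = 0.0088
CYP2E1: 0.26 × 5.8 = 1.508
CYP1A2: 0.21 × 0.32 = 0.0672
Other: 0.31 (unchanged)
Relative clearance = 0.0088 + 1.508 + 0.0672 + 0.31 = 1.894.
AUC ∝ 1/CL: fold-change = 1 / 1.894 = 0.53.

0.53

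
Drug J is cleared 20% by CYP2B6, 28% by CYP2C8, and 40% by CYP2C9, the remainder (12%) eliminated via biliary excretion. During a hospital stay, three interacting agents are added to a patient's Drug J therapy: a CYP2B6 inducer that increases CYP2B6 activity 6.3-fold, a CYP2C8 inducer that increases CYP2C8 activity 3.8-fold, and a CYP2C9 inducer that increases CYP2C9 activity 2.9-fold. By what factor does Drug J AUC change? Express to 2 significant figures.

0.28

The CYP2B6 pathway (20% of clearance) increases to 6.3× activity: 0.2 × 6.3 = 1.26.
The CYP2C8 pathway (28% of clearance) increases to 3.8× activity: 0.28 × 3.8 = 1.064.
The CYP2C9 pathway (40% of clearance) rises to 2.9× activity: 0.4 × 2.9 = 1.16.
Non-CYP routes (12%) are unchanged.
New clearance relative to baseline: 1.26 + 1.064 + 1.16 + 0.12 = 3.604.
Because AUC varies inversely with clearance, the combined effect is 1 / 3.604 = 0.28.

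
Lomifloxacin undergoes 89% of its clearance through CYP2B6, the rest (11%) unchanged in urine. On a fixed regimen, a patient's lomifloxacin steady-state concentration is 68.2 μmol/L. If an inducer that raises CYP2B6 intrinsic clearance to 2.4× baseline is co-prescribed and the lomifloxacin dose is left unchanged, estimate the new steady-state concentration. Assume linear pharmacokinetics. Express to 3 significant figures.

The CYP2B6 pathway (89% of clearance) increases to 2.4× activity: 0.89 × 2.4 = 2.136.
Non-CYP routes (11%) are unchanged.
CL_new/CL_old = 2.136 + 0.11 = 2.246.
With dosing unchanged, steady-state concentration scales as 1/CL: 68.2 / 2.246 = 30.4 μmol/L.

30.4 μmol/L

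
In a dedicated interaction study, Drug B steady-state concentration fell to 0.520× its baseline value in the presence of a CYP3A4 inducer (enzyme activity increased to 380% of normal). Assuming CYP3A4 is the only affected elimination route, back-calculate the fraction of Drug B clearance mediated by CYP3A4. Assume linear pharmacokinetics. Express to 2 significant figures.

CL'/CL = 1 / 0.520 = 1.923
3.8·fm + (1 − fm) = 1.923
fm = (1.923 − 1) / (3.8 − 1) = 0.33

0.33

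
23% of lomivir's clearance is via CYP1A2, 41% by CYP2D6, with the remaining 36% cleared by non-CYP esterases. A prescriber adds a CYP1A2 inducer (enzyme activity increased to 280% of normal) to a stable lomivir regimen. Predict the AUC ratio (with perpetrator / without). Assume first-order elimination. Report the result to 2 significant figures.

CYP1A2: 0.23 × 2.8 = 0.644
CYP2D6: 0.41 (unchanged)
Other: 0.36 (unchanged)
CL_new/CL_old = 0.644 + 0.41 + 0.36 = 1.414.
AUC ratio = CL_old/CL_new = 1 / 1.414 = 0.71.

0.71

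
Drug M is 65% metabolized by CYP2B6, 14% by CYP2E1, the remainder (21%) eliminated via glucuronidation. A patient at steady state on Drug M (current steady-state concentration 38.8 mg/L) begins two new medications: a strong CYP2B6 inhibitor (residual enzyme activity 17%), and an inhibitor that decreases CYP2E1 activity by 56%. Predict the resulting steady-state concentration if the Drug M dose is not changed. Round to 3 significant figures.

102 mg/L

The CYP2B6 pathway (65% of clearance) is reduced to 0.17× activity: 0.65 × 0.17 = 0.1105.
The CYP2E1 pathway (14% of clearance) falls to 0.44× activity: 0.14 × 0.44 = 0.0616.
Non-CYP routes (21%) are unchanged.
Relative clearance = 0.1105 + 0.0616 + 0.21 = 0.3821.
Steady-state concentration ∝ 1/CL: new value = 38.8 / 0.3821 = 102 mg/L.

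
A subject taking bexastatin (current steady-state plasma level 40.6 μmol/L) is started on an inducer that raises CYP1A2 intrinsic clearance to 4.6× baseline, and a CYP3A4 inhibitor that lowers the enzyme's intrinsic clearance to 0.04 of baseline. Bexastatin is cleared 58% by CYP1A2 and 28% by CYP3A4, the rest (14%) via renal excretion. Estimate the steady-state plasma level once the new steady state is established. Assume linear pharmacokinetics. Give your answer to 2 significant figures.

CYP1A2: 0.58 × 4.6 = 2.668
CYP3A4: 0.28 × 0.04 = 0.0112
Other: 0.14 (unchanged)
Relative clearance = 2.668 + 0.0112 + 0.14 = 2.8192.
New steady-state plasma level = 40.6 / 2.8192 = 14 μmol/L (concentration scales inversely with clearance).

14 μmol/L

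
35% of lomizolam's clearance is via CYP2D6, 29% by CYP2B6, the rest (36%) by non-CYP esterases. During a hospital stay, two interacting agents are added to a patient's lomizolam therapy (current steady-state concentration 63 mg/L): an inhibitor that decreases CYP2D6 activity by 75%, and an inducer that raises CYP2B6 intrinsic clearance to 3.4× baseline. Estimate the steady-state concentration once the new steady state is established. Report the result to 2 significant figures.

The CYP2D6 pathway (35% of clearance) drops to 0.25× activity: 0.35 × 0.25 = 0.0875.
The CYP2B6 pathway (29% of clearance) rises to 3.4× activity: 0.29 × 3.4 = 0.986.
Non-CYP routes (36%) are unchanged.
Relative clearance = 0.0875 + 0.986 + 0.36 = 1.4335.
Dividing the baseline by the relative clearance: 63 / 1.4335 = 44 mg/L.

44 mg/L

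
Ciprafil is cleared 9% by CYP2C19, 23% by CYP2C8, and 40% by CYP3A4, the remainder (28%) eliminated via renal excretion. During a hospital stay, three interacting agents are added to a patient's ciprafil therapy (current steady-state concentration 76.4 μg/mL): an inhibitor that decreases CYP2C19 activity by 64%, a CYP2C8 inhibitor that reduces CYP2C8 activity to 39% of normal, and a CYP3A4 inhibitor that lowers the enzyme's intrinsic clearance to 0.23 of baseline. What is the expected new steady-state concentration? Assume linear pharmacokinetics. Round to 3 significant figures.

CYP2C19: 0.09 × 0.36 = 0.0324
CYP2C8: 0.23 × 0.39 = 0.0897
CYP3A4: 0.4 × 0.23 = 0.092
Other: 0.28 (unchanged)
New clearance relative to baseline: 0.0324 + 0.0897 + 0.092 + 0.28 = 0.4941.
Steady-state concentration ∝ 1/CL: new value = 76.4 / 0.4941 = 155 μg/mL.

155 μg/mL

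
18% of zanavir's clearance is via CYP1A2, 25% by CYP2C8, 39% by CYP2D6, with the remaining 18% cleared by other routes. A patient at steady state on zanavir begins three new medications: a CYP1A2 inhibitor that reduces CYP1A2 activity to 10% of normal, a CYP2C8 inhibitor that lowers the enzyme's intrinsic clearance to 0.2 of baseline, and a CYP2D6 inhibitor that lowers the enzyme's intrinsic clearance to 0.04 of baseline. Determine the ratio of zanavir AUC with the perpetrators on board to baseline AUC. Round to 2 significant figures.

The CYP1A2 pathway (18% of clearance) drops to 0.1× activity: 0.18 × 0.1 = 0.018.
The CYP2C8 pathway (25% of clearance) falls to 0.2× activity: 0.25 × 0.2 = 0.05.
The CYP2D6 pathway (39% of clearance) falls to 0.04× activity: 0.39 × 0.04 = 0.0156.
Non-CYP routes (18%) are unchanged.
Relative clearance = 0.018 + 0.05 + 0.0156 + 0.18 = 0.2636.
Because AUC varies inversely with clearance, the combined effect is 1 / 0.2636 = 3.8.

3.8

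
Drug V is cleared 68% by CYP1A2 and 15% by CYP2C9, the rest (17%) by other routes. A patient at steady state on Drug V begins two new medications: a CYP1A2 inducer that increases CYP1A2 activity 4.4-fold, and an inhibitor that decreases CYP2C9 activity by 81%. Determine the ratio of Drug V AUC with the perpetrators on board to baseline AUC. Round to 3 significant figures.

The CYP1A2 pathway (68% of clearance) is boosted to 4.4× activity: 0.68 × 4.4 = 2.992.
The CYP2C9 pathway (15% of clearance) is reduced to 0.19× activity: 0.15 × 0.19 = 0.0285.
The remaining 17% of clearance is unaffected.
Relative clearance = 2.992 + 0.0285 + 0.17 = 3.1905.
AUC ∝ 1/CL: fold-change = 1 / 3.1905 = 0.313.

0.313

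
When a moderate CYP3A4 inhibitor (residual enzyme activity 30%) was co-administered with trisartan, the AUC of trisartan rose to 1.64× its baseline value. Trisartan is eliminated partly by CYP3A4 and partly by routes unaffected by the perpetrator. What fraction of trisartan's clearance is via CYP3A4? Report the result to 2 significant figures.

0.56

Let x = fm,CYP3A4. Because AUC ∝ 1/CL, relative clearance fell to 1/1.64 = 0.6098.
Only the CYP3A4 route changed, so 0.6098 = x·0.3 + (1 − x), giving x = 0.56.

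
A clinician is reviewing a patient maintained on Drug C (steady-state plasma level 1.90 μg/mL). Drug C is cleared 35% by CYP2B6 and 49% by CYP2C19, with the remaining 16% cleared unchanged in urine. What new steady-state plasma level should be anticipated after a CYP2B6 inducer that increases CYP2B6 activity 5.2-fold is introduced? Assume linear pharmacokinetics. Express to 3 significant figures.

0.769 μg/mL

The CYP2B6 pathway (35% of clearance) increases to 5.2× activity: 0.35 × 5.2 = 1.82.
CYP2C19 (49%) and the residual 16% are unaffected.
Relative clearance = 1.82 + 0.49 + 0.16 = 2.47.
New steady-state plasma level = baseline ÷ relative clearance = 1.90 / 2.47 = 0.769 μg/mL.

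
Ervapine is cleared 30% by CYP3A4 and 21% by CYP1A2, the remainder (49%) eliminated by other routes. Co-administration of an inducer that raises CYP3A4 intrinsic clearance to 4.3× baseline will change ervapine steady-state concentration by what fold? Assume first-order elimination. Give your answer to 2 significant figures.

0.50

CYP3A4: 0.3 × 4.3 = 1.29
CYP1A2: 0.21 (unchanged)
Other: 0.49 (unchanged)
CL_new/CL_old = 1.29 + 0.21 + 0.49 = 1.99.
Steady-state concentration ratio = CL_old/CL_new = 1 / 1.99 = 0.50.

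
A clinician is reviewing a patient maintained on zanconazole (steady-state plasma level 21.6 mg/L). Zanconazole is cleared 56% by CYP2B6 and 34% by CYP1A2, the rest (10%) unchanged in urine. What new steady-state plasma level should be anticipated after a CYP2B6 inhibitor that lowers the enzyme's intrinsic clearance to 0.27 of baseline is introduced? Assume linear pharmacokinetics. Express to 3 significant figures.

36.5 mg/L

The CYP2B6 pathway (56% of clearance) is reduced to 0.27× activity: 0.56 × 0.27 = 0.1512.
CYP1A2 (34%) and the residual 10% are unaffected.
Relative clearance = 0.1512 + 0.34 + 0.1 = 0.5912.
Steady-state plasma level ∝ 1/CL, so new value = 21.6 / 0.5912 = 36.5 mg/L.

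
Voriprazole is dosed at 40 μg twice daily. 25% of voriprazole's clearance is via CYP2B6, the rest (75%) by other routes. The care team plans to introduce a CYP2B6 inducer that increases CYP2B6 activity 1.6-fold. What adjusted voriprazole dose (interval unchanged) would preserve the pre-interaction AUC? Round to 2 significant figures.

The CYP2B6 pathway (25% of clearance) rises to 1.6× activity: 0.25 × 1.6 = 0.4.
The remaining 75% of clearance is unaffected.
Relative clearance = 0.4 + 0.75 = 1.15.
To maintain the same steady-state level, dose must scale with clearance: new dose = 40 × 1.15 = 46 μg.

46 μg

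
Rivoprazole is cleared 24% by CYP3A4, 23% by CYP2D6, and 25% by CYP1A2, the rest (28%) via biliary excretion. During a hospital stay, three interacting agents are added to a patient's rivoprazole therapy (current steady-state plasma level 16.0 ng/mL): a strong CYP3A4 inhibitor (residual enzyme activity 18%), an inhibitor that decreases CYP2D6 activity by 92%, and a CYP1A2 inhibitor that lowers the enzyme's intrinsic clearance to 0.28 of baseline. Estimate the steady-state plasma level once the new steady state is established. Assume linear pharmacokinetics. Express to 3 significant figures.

38.9 ng/mL

The CYP3A4 pathway (24% of clearance) is reduced to 0.18× activity: 0.24 × 0.18 = 0.0432.
The CYP2D6 pathway (23% of clearance) drops to 0.08× activity: 0.23 × 0.08 = 0.0184.
The CYP1A2 pathway (25% of clearance) is reduced to 0.28× activity: 0.25 × 0.28 = 0.07.
The remaining 28% of clearance is unaffected.
New clearance relative to baseline: 0.0432 + 0.0184 + 0.07 + 0.28 = 0.4116.
Dividing the baseline by the relative clearance: 16.0 / 0.4116 = 38.9 ng/mL.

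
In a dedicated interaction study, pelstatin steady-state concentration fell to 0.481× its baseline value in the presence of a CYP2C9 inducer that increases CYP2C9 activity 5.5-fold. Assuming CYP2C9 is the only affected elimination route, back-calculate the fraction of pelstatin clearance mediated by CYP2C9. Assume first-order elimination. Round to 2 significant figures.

0.24

CL'/CL = 1 / 0.481 = 2.079
5.5·fm + (1 − fm) = 2.079
fm = (2.079 − 1) / (5.5 − 1) = 0.24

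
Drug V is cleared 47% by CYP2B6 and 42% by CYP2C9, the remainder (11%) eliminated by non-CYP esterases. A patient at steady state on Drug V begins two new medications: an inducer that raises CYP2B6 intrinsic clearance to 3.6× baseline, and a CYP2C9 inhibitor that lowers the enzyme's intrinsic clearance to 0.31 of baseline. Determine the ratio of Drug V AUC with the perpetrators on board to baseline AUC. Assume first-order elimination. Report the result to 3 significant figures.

0.518

The CYP2B6 pathway (47% of clearance) increases to 3.6× activity: 0.47 × 3.6 = 1.692.
The CYP2C9 pathway (42% of clearance) drops to 0.31× activity: 0.42 × 0.31 = 0.1302.
Non-CYP routes (11%) are unchanged.
Relative clearance = 1.692 + 0.1302 + 0.11 = 1.9322.
Net AUC ratio = 1 / 1.9322 = 0.518.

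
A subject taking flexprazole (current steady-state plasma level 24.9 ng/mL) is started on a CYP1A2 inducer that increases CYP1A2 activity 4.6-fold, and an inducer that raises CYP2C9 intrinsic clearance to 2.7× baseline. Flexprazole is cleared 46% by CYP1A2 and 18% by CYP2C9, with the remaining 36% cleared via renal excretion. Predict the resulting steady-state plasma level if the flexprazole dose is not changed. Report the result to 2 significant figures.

The CYP1A2 pathway (46% of clearance) rises to 4.6× activity: 0.46 × 4.6 = 2.116.
The CYP2C9 pathway (18% of clearance) increases to 2.7× activity: 0.18 × 2.7 = 0.486.
The remaining 36% of clearance is unaffected.
CL_new/CL_old = 2.116 + 0.486 + 0.36 = 2.962.
Dividing the baseline by the relative clearance: 24.9 / 2.962 = 8.4 ng/mL.

8.4 ng/mL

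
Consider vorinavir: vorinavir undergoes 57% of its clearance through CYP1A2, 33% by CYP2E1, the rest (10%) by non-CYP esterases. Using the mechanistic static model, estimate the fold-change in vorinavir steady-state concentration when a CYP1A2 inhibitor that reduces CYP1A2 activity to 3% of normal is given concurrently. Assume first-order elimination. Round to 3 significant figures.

The CYP1A2 pathway (57% of clearance) drops to 0.03× activity: 0.57 × 0.03 = 0.0171.
CYP2E1 (33%) and the residual 10% are unaffected.
Relative clearance = 0.0171 + 0.33 + 0.1 = 0.4471.
Steady-state concentration ratio = CL_old/CL_new = 1 / 0.4471 = 2.24.

2.24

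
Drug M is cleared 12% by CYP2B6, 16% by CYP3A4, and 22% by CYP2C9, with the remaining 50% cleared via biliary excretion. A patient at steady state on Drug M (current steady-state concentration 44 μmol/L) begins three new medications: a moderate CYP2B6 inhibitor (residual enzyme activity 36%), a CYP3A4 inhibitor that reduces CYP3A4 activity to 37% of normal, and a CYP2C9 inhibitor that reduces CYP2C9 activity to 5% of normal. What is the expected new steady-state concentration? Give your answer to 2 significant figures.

The CYP2B6 pathway (12% of clearance) is reduced to 0.36× activity: 0.12 × 0.36 = 0.0432.
The CYP3A4 pathway (16% of clearance) is reduced to 0.37× activity: 0.16 × 0.37 = 0.0592.
The CYP2C9 pathway (22% of clearance) is reduced to 0.05× activity: 0.22 × 0.05 = 0.011.
Non-CYP routes (50%) are unchanged.
New clearance relative to baseline: 0.0432 + 0.0592 + 0.011 + 0.5 = 0.6134.
Dividing the baseline by the relative clearance: 44 / 0.6134 = 72 μmol/L.

72 μmol/L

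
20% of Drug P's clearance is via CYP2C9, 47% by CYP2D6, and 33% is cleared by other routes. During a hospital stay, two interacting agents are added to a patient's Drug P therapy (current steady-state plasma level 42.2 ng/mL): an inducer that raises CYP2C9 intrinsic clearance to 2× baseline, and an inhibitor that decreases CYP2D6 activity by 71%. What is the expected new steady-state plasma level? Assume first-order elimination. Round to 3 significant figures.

48.7 ng/mL

CYP2C9: 0.2 × 2 = 0.4
CYP2D6: 0.47 × 0.29 = 0.1363
Other: 0.33 (unchanged)
New clearance relative to baseline: 0.4 + 0.1363 + 0.33 = 0.8663.
Steady-state plasma level ∝ 1/CL: new value = 42.2 / 0.8663 = 48.7 ng/mL.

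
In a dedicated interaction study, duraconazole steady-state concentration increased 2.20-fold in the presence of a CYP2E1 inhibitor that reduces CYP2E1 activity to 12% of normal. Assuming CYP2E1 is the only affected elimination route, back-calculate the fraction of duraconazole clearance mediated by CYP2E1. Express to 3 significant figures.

Let x = fm,CYP2E1. Because steady-state concentration ∝ 1/CL, relative clearance fell to 1/2.20 = 0.4545.
Only the CYP2E1 route changed, so 0.4545 = x·0.12 + (1 − x), giving x = 0.620.

0.620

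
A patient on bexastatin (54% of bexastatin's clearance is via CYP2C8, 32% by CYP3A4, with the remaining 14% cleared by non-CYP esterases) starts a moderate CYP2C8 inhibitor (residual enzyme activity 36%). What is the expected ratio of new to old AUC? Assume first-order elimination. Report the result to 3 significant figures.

CYP2C8: 0.54 × 0.36 = 0.1944
CYP3A4: 0.32 (unchanged)
Other: 0.14 (unchanged)
Relative clearance = 0.1944 + 0.32 + 0.14 = 0.6544.
AUC is inversely proportional to clearance, so the fold-change is 1 / 0.6544 = 1.53.

1.53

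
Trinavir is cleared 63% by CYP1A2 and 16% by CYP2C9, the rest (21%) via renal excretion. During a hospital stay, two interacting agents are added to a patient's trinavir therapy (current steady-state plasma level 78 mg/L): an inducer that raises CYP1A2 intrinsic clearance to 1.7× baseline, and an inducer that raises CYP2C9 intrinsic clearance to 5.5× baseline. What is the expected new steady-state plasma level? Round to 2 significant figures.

36 mg/L

CYP1A2: 0.63 × 1.7 = 1.071
CYP2C9: 0.16 × 5.5 = 0.88
Other: 0.21 (unchanged)
CL_new/CL_old = 1.071 + 0.88 + 0.21 = 2.161.
Steady-state plasma level ∝ 1/CL: new value = 78 / 2.161 = 36 mg/L.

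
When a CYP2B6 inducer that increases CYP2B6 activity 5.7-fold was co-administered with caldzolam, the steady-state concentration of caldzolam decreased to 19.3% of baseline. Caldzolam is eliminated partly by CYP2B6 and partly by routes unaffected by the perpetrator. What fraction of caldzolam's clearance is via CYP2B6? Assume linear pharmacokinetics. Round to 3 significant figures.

0.890

Let fm be the CYP2B6 fraction. New clearance relative to baseline = fm × 5.7 + (1 − fm).
Steady-state concentration ratio = 1 / (new CL fraction), so new CL fraction = 1 / 0.193 = 5.181.
fm × 5.7 + 1 − fm = 5.181  ⇒  fm × (5.7 − 1) = 4.181  ⇒  fm = 0.890.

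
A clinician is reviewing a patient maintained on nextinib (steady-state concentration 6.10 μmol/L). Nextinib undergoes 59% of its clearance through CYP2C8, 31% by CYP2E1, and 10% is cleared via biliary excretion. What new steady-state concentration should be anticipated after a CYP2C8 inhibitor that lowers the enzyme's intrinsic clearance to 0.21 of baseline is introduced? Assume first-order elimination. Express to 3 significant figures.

The CYP2C8 pathway (59% of clearance) falls to 0.21× activity: 0.59 × 0.21 = 0.1239.
CYP2E1 (31%) and the residual 10% are unaffected.
CL_new/CL_old = 0.1239 + 0.31 + 0.1 = 0.5339.
New steady-state concentration = baseline ÷ relative clearance = 6.10 / 0.5339 = 11.4 μmol/L.

11.4 μmol/L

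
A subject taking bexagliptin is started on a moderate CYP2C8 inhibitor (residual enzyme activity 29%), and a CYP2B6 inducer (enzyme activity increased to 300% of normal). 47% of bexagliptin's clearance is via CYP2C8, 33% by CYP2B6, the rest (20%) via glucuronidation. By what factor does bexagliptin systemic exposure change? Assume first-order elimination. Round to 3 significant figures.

The CYP2C8 pathway (47% of clearance) drops to 0.29× activity: 0.47 × 0.29 = 0.1363.
The CYP2B6 pathway (33% of clearance) increases to 3× activity: 0.33 × 3 = 0.99.
The remaining 20% of clearance is unaffected.
Relative clearance = 0.1363 + 0.99 + 0.2 = 1.3263.
Because systemic exposure varies inversely with clearance, the combined effect is 1 / 1.3263 = 0.754.

0.754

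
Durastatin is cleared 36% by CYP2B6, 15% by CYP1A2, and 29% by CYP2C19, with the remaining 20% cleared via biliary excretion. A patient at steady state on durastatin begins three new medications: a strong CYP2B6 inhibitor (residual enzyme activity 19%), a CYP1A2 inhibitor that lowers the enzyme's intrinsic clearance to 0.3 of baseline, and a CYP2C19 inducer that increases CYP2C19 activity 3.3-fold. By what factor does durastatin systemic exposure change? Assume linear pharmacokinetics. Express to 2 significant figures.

0.79

The CYP2B6 pathway (36% of clearance) drops to 0.19× activity: 0.36 × 0.19 = 0.0684.
The CYP1A2 pathway (15% of clearance) drops to 0.3× activity: 0.15 × 0.3 = 0.045.
The CYP2C19 pathway (29% of clearance) increases to 3.3× activity: 0.29 × 3.3 = 0.957.
Non-CYP routes (20%) are unchanged.
New clearance relative to baseline: 0.0684 + 0.045 + 0.957 + 0.2 = 1.2704.
Net systemic exposure ratio = 1 / 1.2704 = 0.79.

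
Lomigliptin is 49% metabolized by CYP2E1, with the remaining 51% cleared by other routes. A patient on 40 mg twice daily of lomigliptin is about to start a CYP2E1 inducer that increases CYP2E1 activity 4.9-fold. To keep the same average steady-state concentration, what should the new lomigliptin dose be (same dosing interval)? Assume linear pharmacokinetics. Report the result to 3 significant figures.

116 mg

CYP2E1: 0.49 × 4.9 = 2.401
Other: 0.51 (unchanged)
CL_new/CL_old = 2.401 + 0.51 = 2.911.
To maintain the same steady-state level, dose must scale with clearance: new dose = 40 × 2.911 = 116 mg.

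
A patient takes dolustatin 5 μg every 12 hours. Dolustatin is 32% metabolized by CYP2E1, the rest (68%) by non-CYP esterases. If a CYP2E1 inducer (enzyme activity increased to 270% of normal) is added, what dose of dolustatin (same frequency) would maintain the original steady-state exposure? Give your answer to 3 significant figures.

7.72 μg

The CYP2E1 pathway (32% of clearance) increases to 2.7× activity: 0.32 × 2.7 = 0.864.
Non-CYP routes (68%) are unchanged.
CL_new/CL_old = 0.864 + 0.68 = 1.544.
To maintain the same steady-state level, dose must scale with clearance: new dose = 5 × 1.544 = 7.72 μg.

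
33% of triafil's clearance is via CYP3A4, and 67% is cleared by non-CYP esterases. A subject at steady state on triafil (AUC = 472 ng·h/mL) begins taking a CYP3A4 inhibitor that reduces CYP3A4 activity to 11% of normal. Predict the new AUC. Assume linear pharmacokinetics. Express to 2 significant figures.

6.7 × 10² ng·h/mL

The CYP3A4 pathway (33% of clearance) drops to 0.11× activity: 0.33 × 0.11 = 0.0363.
The remaining 67% of clearance is unaffected.
CL_new/CL_old = 0.0363 + 0.67 = 0.7063.
With dosing unchanged, AUC scales as 1/CL: 472 / 0.7063 = 6.7 × 10² ng·h/mL.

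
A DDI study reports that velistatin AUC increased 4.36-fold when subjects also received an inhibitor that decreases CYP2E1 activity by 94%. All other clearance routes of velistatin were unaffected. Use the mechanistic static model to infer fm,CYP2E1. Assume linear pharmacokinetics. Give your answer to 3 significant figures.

Let x = fm,CYP2E1. Because AUC ∝ 1/CL, relative clearance fell to 1/4.36 = 0.2294.
Only the CYP2E1 route changed, so 0.2294 = x·0.06 + (1 − x), giving x = 0.820.

0.820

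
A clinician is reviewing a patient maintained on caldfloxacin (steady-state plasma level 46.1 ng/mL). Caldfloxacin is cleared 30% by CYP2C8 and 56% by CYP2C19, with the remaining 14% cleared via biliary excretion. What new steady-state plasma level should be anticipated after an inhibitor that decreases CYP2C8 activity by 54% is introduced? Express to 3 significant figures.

CYP2C8: 0.3 × 0.46 = 0.138
CYP2C19: 0.56 (unchanged)
Other: 0.14 (unchanged)
Relative clearance = 0.138 + 0.56 + 0.14 = 0.838.
New steady-state plasma level = baseline ÷ relative clearance = 46.1 / 0.838 = 55.0 ng/mL.

55.0 ng/mL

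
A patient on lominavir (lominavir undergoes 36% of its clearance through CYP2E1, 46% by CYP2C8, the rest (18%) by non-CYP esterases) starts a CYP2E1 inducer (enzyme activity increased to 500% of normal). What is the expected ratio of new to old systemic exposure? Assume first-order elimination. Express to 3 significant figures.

0.410

The CYP2E1 pathway (36% of clearance) increases to 5× activity: 0.36 × 5 = 1.8.
CYP2C8 (46%) and the residual 18% are unaffected.
New clearance relative to baseline: 1.8 + 0.46 + 0.18 = 2.44.
Systemic exposure is inversely proportional to clearance, so the fold-change is 1 / 2.44 = 0.410.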